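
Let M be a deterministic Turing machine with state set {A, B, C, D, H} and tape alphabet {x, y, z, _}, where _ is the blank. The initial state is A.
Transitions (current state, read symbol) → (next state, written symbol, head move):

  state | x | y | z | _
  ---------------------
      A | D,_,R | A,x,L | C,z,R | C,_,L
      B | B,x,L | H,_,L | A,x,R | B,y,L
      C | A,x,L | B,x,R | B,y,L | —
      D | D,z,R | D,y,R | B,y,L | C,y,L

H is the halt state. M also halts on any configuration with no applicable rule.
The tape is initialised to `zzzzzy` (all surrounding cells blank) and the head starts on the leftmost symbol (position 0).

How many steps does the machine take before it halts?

state=A head=0 tape=[z]zzzzy_   (A,z)→(C,z,R)
state=C head=1 tape=z[z]zzzy_   (C,z)→(B,y,L)
state=B head=0 tape=[z]yzzzy_   (B,z)→(A,x,R)
state=A head=1 tape=x[y]zzzy_   (A,y)→(A,x,L)
state=A head=0 tape=[x]xzzzy_   (A,x)→(D,_,R)
state=D head=1 tape=_[x]zzzy_   (D,x)→(D,z,R)
state=D head=2 tape=_z[z]zzy_   (D,z)→(B,y,L)
state=B head=1 tape=_[z]yzzy_   (B,z)→(A,x,R)
state=A head=2 tape=_x[y]zzy_   (A,y)→(A,x,L)
state=A head=1 tape=_[x]xzzy_   (A,x)→(D,_,R)
state=D head=2 tape=__[x]zzy_   (D,x)→(D,z,R)
state=D head=3 tape=__z[z]zy_   (D,z)→(B,y,L)
state=B head=2 tape=__[z]yzy_   (B,z)→(A,x,R)
state=A head=3 tape=__x[y]zy_   (A,y)→(A,x,L)
state=A head=2 tape=__[x]xzy_   (A,x)→(D,_,R)
state=D head=3 tape=___[x]zy_   (D,x)→(D,z,R)
state=D head=4 tape=___z[z]y_   (D,z)→(B,y,L)
state=B head=3 tape=___[z]yy_   (B,z)→(A,x,R)
state=A head=4 tape=___x[y]y_   (A,y)→(A,x,L)
state=A head=3 tape=___[x]xy_   (A,x)→(D,_,R)
state=D head=4 tape=____[x]y_   (D,x)→(D,z,R)
state=D head=5 tape=____z[y]_   (D,y)→(D,y,R)
state=D head=6 tape=____zy[_]   (D,_)→(C,y,L)
state=C head=5 tape=____z[y]y   (C,y)→(B,x,R)
state=B head=6 tape=____zx[y]   (B,y)→(H,_,L)
state=H head=5 tape=____z[x]_
M halts after 25 transitions.

25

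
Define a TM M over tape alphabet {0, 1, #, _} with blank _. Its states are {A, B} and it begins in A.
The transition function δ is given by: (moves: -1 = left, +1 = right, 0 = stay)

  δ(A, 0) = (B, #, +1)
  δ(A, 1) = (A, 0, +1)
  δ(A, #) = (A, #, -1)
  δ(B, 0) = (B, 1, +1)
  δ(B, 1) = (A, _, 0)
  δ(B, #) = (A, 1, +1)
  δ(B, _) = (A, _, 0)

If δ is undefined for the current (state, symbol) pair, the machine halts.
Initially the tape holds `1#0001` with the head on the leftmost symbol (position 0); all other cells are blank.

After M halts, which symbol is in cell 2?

#

A | [1]#0001   read 1 → write 0, move +1, go to A
A | 0[#]0001   read # → write #, move -1, go to A
A | [0]#0001   read 0 → write #, move +1, go to B
B | #[#]0001   read # → write 1, move +1, go to A
A | #1[0]001   read 0 → write #, move +1, go to B
B | #1#[0]01   read 0 → write 1, move +1, go to B
B | #1#1[0]1   read 0 → write 1, move +1, go to B
B | #1#11[1]   read 1 → write _, move 0, go to A
A | #1#11[_]
Cell 2 holds # when M halts.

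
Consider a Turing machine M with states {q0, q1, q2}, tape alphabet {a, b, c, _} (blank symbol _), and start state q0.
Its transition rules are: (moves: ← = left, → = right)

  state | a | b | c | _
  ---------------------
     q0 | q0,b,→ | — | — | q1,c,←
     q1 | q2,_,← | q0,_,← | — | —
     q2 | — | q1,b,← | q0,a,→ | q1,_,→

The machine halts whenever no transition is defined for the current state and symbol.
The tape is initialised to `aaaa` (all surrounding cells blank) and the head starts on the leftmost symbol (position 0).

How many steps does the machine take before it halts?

q0 | [a]aaa_   read a → write b, move →, go to q0
q0 | b[a]aa_   read a → write b, move →, go to q0
q0 | bb[a]a_   read a → write b, move →, go to q0
q0 | bbb[a]_   read a → write b, move →, go to q0
q0 | bbbb[_]   read _ → write c, move ←, go to q1
q1 | bbb[b]c   read b → write _, move ←, go to q0
q0 | bb[b]_c
M halts after 6 transitions.

6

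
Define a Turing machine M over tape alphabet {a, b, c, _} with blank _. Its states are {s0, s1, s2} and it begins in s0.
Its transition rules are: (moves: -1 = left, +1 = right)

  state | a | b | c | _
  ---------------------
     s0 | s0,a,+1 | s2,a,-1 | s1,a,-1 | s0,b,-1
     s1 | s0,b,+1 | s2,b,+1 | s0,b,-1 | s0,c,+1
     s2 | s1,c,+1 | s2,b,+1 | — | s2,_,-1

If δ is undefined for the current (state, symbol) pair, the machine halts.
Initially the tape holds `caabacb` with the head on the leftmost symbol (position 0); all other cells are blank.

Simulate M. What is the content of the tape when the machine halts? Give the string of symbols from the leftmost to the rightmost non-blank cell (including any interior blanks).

caacbbcab

state=s0 head=0 tape=_[c]aabacb_   (s0,c)→(s1,a,-1)
state=s1 head=-1 tape=[_]aaabacb_   (s1,_)→(s0,c,+1)
state=s0 head=0 tape=c[a]aabacb_   (s0,a)→(s0,a,+1)
state=s0 head=1 tape=ca[a]abacb_   (s0,a)→(s0,a,+1)
state=s0 head=2 tape=caa[a]bacb_   (s0,a)→(s0,a,+1)
state=s0 head=3 tape=caaa[b]acb_   (s0,b)→(s2,a,-1)
state=s2 head=2 tape=caa[a]aacb_   (s2,a)→(s1,c,+1)
state=s1 head=3 tape=caac[a]acb_   (s1,a)→(s0,b,+1)
state=s0 head=4 tape=caacb[a]cb_   (s0,a)→(s0,a,+1)
state=s0 head=5 tape=caacba[c]b_   (s0,c)→(s1,a,-1)
state=s1 head=4 tape=caacb[a]ab_   (s1,a)→(s0,b,+1)
state=s0 head=5 tape=caacbb[a]b_   (s0,a)→(s0,a,+1)
state=s0 head=6 tape=caacbba[b]_   (s0,b)→(s2,a,-1)
state=s2 head=5 tape=caacbb[a]a_   (s2,a)→(s1,c,+1)
state=s1 head=6 tape=caacbbc[a]_   (s1,a)→(s0,b,+1)
state=s0 head=7 tape=caacbbcb[_]   (s0,_)→(s0,b,-1)
state=s0 head=6 tape=caacbbc[b]b   (s0,b)→(s2,a,-1)
state=s2 head=5 tape=caacbb[c]ab
The non-blank tape span at halt is caacbbcab.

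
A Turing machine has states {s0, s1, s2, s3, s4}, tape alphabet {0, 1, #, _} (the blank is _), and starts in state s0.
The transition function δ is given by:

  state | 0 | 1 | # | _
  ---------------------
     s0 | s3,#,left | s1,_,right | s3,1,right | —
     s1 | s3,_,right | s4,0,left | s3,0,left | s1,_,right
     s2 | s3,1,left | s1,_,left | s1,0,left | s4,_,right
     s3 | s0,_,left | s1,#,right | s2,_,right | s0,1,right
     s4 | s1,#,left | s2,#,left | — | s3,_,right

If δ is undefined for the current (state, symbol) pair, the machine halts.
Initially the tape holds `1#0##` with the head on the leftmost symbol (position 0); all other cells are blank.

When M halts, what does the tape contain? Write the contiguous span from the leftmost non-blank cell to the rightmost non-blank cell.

1____1

s0 | [1]#0##__   read 1 → write _, move right, go to s1
s1 | _[#]0##__   read # → write 0, move left, go to s3
s3 | [_]00##__   read _ → write 1, move right, go to s0
s0 | 1[0]0##__   read 0 → write #, move left, go to s3
s3 | [1]#0##__   read 1 → write #, move right, go to s1
s1 | #[#]0##__   read # → write 0, move left, go to s3
s3 | [#]00##__   read # → write _, move right, go to s2
s2 | _[0]0##__   read 0 → write 1, move left, go to s3
s3 | [_]10##__   read _ → write 1, move right, go to s0
s0 | 1[1]0##__   read 1 → write _, move right, go to s1
s1 | 1_[0]##__   read 0 → write _, move right, go to s3
s3 | 1__[#]#__   read # → write _, move right, go to s2
s2 | 1___[#]__   read # → write 0, move left, go to s1
s1 | 1__[_]0__   read _ → write _, move right, go to s1
s1 | 1___[0]__   read 0 → write _, move right, go to s3
s3 | 1____[_]_   read _ → write 1, move right, go to s0
s0 | 1____1[_]
The non-blank tape span at halt is 1____1.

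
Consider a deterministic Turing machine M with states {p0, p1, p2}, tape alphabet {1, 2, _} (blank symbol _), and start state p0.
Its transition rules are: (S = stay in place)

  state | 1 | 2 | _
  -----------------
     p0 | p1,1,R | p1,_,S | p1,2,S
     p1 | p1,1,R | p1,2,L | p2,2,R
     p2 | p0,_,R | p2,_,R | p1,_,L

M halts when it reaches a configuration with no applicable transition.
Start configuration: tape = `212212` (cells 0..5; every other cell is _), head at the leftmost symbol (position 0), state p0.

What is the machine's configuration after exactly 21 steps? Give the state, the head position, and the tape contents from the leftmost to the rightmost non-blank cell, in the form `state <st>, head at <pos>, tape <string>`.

state=p0 head=0 tape=[2]12212_   (p0,2)→(p1,_,S)
state=p1 head=0 tape=[_]12212_   (p1,_)→(p2,2,R)
state=p2 head=1 tape=2[1]2212_   (p2,1)→(p0,_,R)
state=p0 head=2 tape=2_[2]212_   (p0,2)→(p1,_,S)
state=p1 head=2 tape=2_[_]212_   (p1,_)→(p2,2,R)
state=p2 head=3 tape=2_2[2]12_   (p2,2)→(p2,_,R)
state=p2 head=4 tape=2_2_[1]2_   (p2,1)→(p0,_,R)
state=p0 head=5 tape=2_2__[2]_   (p0,2)→(p1,_,S)
state=p1 head=5 tape=2_2__[_]_   (p1,_)→(p2,2,R)
state=p2 head=6 tape=2_2__2[_]   (p2,_)→(p1,_,L)
state=p1 head=5 tape=2_2__[2]_   (p1,2)→(p1,2,L)
state=p1 head=4 tape=2_2_[_]2_   (p1,_)→(p2,2,R)
state=p2 head=5 tape=2_2_2[2]_   (p2,2)→(p2,_,R)
state=p2 head=6 tape=2_2_2_[_]   (p2,_)→(p1,_,L)
state=p1 head=5 tape=2_2_2[_]_   (p1,_)→(p2,2,R)
state=p2 head=6 tape=2_2_22[_]   (p2,_)→(p1,_,L)
state=p1 head=5 tape=2_2_2[2]_   (p1,2)→(p1,2,L)
state=p1 head=4 tape=2_2_[2]2_   (p1,2)→(p1,2,L)
state=p1 head=3 tape=2_2[_]22_   (p1,_)→(p2,2,R)
state=p2 head=4 tape=2_22[2]2_   (p2,2)→(p2,_,R)
state=p2 head=5 tape=2_22_[2]_   (p2,2)→(p2,_,R)
state=p2 head=6 tape=2_22__[_]
After 21 steps: state p2, head at 6, tape 2_22.

state p2, head at 6, tape 2_22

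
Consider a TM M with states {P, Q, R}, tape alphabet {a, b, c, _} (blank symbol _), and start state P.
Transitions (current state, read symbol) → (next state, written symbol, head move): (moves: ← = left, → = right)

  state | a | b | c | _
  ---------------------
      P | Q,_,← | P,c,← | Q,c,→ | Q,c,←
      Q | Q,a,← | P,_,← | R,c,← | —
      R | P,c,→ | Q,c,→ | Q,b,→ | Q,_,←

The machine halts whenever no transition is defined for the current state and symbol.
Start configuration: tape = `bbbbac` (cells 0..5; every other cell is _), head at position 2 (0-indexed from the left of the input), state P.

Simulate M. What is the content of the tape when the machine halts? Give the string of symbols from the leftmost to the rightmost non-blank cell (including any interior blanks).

ccccbac

state=P head=2 tape=__bb[b]bac   (P,b)→(P,c,←)
state=P head=1 tape=__b[b]cbac   (P,b)→(P,c,←)
state=P head=0 tape=__[b]ccbac   (P,b)→(P,c,←)
state=P head=-1 tape=_[_]cccbac   (P,_)→(Q,c,←)
state=Q head=-2 tape=[_]ccccbac
The non-blank tape span at halt is ccccbac.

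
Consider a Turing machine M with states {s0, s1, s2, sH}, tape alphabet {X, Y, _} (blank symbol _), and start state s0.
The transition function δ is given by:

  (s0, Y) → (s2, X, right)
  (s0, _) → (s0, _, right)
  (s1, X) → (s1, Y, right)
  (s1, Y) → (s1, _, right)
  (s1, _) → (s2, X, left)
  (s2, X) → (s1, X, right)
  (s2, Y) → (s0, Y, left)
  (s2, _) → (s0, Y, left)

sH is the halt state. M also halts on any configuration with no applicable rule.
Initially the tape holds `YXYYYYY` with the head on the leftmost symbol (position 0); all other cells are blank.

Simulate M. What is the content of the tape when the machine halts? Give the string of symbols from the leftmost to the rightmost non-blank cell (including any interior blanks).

XX____XXYX

s0 | [Y]XYYYYY___   read Y → write X, move right, go to s2
s2 | X[X]YYYYY___   read X → write X, move right, go to s1
s1 | XX[Y]YYYY___   read Y → write _, move right, go to s1
s1 | XX_[Y]YYY___   read Y → write _, move right, go to s1
s1 | XX__[Y]YY___   read Y → write _, move right, go to s1
s1 | XX___[Y]Y___   read Y → write _, move right, go to s1
s1 | XX____[Y]___   read Y → write _, move right, go to s1
s1 | XX_____[_]__   read _ → write X, move left, go to s2
s2 | XX____[_]X__   read _ → write Y, move left, go to s0
s0 | XX___[_]YX__   read _ → write _, move right, go to s0
s0 | XX____[Y]X__   read Y → write X, move right, go to s2
s2 | XX____X[X]__   read X → write X, move right, go to s1
s1 | XX____XX[_]_   read _ → write X, move left, go to s2
s2 | XX____X[X]X_   read X → write X, move right, go to s1
s1 | XX____XX[X]_   read X → write Y, move right, go to s1
s1 | XX____XXY[_]   read _ → write X, move left, go to s2
s2 | XX____XX[Y]X   read Y → write Y, move left, go to s0
s0 | XX____X[X]YX
The non-blank tape span at halt is XX____XXYX.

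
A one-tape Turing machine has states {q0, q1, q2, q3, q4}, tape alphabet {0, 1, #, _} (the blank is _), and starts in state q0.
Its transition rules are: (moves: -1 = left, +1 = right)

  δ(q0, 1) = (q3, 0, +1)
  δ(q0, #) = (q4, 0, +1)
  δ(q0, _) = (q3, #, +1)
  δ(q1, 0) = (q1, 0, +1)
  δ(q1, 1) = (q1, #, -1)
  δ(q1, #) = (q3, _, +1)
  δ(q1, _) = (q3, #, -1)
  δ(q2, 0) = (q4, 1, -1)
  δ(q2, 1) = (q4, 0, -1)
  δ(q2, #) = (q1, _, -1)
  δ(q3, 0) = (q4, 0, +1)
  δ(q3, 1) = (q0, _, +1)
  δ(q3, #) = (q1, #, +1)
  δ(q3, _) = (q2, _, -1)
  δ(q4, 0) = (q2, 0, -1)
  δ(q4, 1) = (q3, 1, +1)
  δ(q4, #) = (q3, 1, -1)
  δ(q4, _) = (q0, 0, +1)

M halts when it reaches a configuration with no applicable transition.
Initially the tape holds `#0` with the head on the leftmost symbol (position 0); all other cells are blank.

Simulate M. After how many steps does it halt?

31

state=q0 head=0 tape=__[#]0___   (q0,#)→(q4,0,+1)
state=q4 head=1 tape=__0[0]___   (q4,0)→(q2,0,-1)
state=q2 head=0 tape=__[0]0___   (q2,0)→(q4,1,-1)
state=q4 head=-1 tape=_[_]10___   (q4,_)→(q0,0,+1)
state=q0 head=0 tape=_0[1]0___   (q0,1)→(q3,0,+1)
state=q3 head=1 tape=_00[0]___   (q3,0)→(q4,0,+1)
state=q4 head=2 tape=_000[_]__   (q4,_)→(q0,0,+1)
state=q0 head=3 tape=_0000[_]_   (q0,_)→(q3,#,+1)
state=q3 head=4 tape=_0000#[_]   (q3,_)→(q2,_,-1)
state=q2 head=3 tape=_0000[#]_   (q2,#)→(q1,_,-1)
state=q1 head=2 tape=_000[0]__   (q1,0)→(q1,0,+1)
state=q1 head=3 tape=_0000[_]_   (q1,_)→(q3,#,-1)
state=q3 head=2 tape=_000[0]#_   (q3,0)→(q4,0,+1)
state=q4 head=3 tape=_0000[#]_   (q4,#)→(q3,1,-1)
state=q3 head=2 tape=_000[0]1_   (q3,0)→(q4,0,+1)
state=q4 head=3 tape=_0000[1]_   (q4,1)→(q3,1,+1)
state=q3 head=4 tape=_00001[_]   (q3,_)→(q2,_,-1)
state=q2 head=3 tape=_0000[1]_   (q2,1)→(q4,0,-1)
state=q4 head=2 tape=_000[0]0_   (q4,0)→(q2,0,-1)
state=q2 head=1 tape=_00[0]00_   (q2,0)→(q4,1,-1)
state=q4 head=0 tape=_0[0]100_   (q4,0)→(q2,0,-1)
state=q2 head=-1 tape=_[0]0100_   (q2,0)→(q4,1,-1)
state=q4 head=-2 tape=[_]10100_   (q4,_)→(q0,0,+1)
state=q0 head=-1 tape=0[1]0100_   (q0,1)→(q3,0,+1)
state=q3 head=0 tape=00[0]100_   (q3,0)→(q4,0,+1)
state=q4 head=1 tape=000[1]00_   (q4,1)→(q3,1,+1)
state=q3 head=2 tape=0001[0]0_   (q3,0)→(q4,0,+1)
state=q4 head=3 tape=00010[0]_   (q4,0)→(q2,0,-1)
state=q2 head=2 tape=0001[0]0_   (q2,0)→(q4,1,-1)
state=q4 head=1 tape=000[1]10_   (q4,1)→(q3,1,+1)
state=q3 head=2 tape=0001[1]0_   (q3,1)→(q0,_,+1)
state=q0 head=3 tape=0001_[0]_
M halts after 31 transitions.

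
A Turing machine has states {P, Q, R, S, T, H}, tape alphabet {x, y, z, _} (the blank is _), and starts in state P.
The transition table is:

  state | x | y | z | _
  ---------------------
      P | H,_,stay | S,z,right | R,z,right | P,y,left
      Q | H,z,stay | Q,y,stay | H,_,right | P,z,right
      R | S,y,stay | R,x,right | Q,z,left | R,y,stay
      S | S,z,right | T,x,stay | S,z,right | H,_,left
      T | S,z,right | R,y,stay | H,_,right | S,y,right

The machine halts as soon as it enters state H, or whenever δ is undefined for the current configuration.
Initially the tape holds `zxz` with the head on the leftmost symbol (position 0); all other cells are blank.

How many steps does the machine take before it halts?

6

P | [z]xz_   read z → write z, move right, go to R
R | z[x]z_   read x → write y, move stay, go to S
S | z[y]z_   read y → write x, move stay, go to T
T | z[x]z_   read x → write z, move right, go to S
S | zz[z]_   read z → write z, move right, go to S
S | zzz[_]   read _ → write _, move left, go to H
H | zz[z]_
M halts after 6 transitions.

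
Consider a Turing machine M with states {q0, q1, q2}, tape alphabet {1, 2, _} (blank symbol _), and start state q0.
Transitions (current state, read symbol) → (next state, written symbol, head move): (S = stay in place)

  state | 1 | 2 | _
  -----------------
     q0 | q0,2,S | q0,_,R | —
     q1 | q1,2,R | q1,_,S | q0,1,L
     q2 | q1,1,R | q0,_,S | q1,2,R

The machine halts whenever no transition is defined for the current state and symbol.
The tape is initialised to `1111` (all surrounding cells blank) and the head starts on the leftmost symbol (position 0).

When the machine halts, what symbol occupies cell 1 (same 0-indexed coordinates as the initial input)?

_

q0 | [1]111_   read 1 → write 2, move S, go to q0
q0 | [2]111_   read 2 → write _, move R, go to q0
q0 | _[1]11_   read 1 → write 2, move S, go to q0
q0 | _[2]11_   read 2 → write _, move R, go to q0
q0 | __[1]1_   read 1 → write 2, move S, go to q0
q0 | __[2]1_   read 2 → write _, move R, go to q0
q0 | ___[1]_   read 1 → write 2, move S, go to q0
q0 | ___[2]_   read 2 → write _, move R, go to q0
q0 | ____[_]
Cell 1 holds _ when M halts.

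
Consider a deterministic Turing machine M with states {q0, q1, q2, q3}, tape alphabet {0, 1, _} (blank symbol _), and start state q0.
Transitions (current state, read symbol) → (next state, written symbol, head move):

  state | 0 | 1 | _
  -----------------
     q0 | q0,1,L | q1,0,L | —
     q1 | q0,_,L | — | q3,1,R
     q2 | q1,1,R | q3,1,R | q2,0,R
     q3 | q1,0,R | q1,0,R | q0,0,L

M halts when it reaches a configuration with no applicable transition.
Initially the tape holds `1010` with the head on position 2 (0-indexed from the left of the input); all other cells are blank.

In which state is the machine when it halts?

q1

q0 | __10[1]0   read 1 → write 0, move L, go to q1
q1 | __1[0]00   read 0 → write _, move L, go to q0
q0 | __[1]_00   read 1 → write 0, move L, go to q1
q1 | _[_]0_00   read _ → write 1, move R, go to q3
q3 | _1[0]_00   read 0 → write 0, move R, go to q1
q1 | _10[_]00   read _ → write 1, move R, go to q3
q3 | _101[0]0   read 0 → write 0, move R, go to q1
q1 | _1010[0]   read 0 → write _, move L, go to q0
q0 | _101[0]_   read 0 → write 1, move L, go to q0
q0 | _10[1]1_   read 1 → write 0, move L, go to q1
q1 | _1[0]01_   read 0 → write _, move L, go to q0
q0 | _[1]_01_   read 1 → write 0, move L, go to q1
q1 | [_]0_01_   read _ → write 1, move R, go to q3
q3 | 1[0]_01_   read 0 → write 0, move R, go to q1
q1 | 10[_]01_   read _ → write 1, move R, go to q3
q3 | 101[0]1_   read 0 → write 0, move R, go to q1
q1 | 1010[1]_
No transition is defined for (q1, 1); M halts in state q1.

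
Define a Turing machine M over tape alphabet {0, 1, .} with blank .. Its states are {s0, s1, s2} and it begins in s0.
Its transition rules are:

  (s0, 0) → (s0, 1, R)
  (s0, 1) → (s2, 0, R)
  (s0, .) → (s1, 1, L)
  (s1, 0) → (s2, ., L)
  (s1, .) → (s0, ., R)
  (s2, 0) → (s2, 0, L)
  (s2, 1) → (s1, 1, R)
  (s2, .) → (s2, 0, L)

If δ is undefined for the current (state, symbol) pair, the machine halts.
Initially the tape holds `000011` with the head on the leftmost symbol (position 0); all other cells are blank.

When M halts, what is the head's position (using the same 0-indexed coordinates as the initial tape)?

s0 | [0]00011....   read 0 → write 1, move R, go to s0
s0 | 1[0]0011....   read 0 → write 1, move R, go to s0
s0 | 11[0]011....   read 0 → write 1, move R, go to s0
s0 | 111[0]11....   read 0 → write 1, move R, go to s0
s0 | 1111[1]1....   read 1 → write 0, move R, go to s2
s2 | 11110[1]....   read 1 → write 1, move R, go to s1
s1 | 111101[.]...   read . → write ., move R, go to s0
s0 | 111101.[.]..   read . → write 1, move L, go to s1
s1 | 111101[.]1..   read . → write ., move R, go to s0
s0 | 111101.[1]..   read 1 → write 0, move R, go to s2
s2 | 111101.0[.].   read . → write 0, move L, go to s2
s2 | 111101.[0]0.   read 0 → write 0, move L, go to s2
s2 | 111101[.]00.   read . → write 0, move L, go to s2
s2 | 11110[1]000.   read 1 → write 1, move R, go to s1
s1 | 111101[0]00.   read 0 → write ., move L, go to s2
s2 | 11110[1].00.   read 1 → write 1, move R, go to s1
s1 | 111101[.]00.   read . → write ., move R, go to s0
s0 | 111101.[0]0.   read 0 → write 1, move R, go to s0
s0 | 111101.1[0].   read 0 → write 1, move R, go to s0
s0 | 111101.11[.]   read . → write 1, move L, go to s1
s1 | 111101.1[1]1
At halt the head is at cell 8.

8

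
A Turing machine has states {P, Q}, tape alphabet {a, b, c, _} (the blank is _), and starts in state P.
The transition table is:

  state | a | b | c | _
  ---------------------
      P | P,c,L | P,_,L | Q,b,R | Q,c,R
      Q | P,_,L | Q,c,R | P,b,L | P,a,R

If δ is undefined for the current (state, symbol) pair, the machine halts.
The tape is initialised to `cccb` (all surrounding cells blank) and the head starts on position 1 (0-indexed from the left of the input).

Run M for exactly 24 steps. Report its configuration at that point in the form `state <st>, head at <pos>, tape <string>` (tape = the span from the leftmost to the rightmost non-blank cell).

state Q, head at -1, tape bc__c

state=P head=1 tape=__c[c]cb   (P,c)→(Q,b,R)
state=Q head=2 tape=__cb[c]b   (Q,c)→(P,b,L)
state=P head=1 tape=__c[b]bb   (P,b)→(P,_,L)
state=P head=0 tape=__[c]_bb   (P,c)→(Q,b,R)
state=Q head=1 tape=__b[_]bb   (Q,_)→(P,a,R)
state=P head=2 tape=__ba[b]b   (P,b)→(P,_,L)
state=P head=1 tape=__b[a]_b   (P,a)→(P,c,L)
state=P head=0 tape=__[b]c_b   (P,b)→(P,_,L)
state=P head=-1 tape=_[_]_c_b   (P,_)→(Q,c,R)
state=Q head=0 tape=_c[_]c_b   (Q,_)→(P,a,R)
state=P head=1 tape=_ca[c]_b   (P,c)→(Q,b,R)
state=Q head=2 tape=_cab[_]b   (Q,_)→(P,a,R)
state=P head=3 tape=_caba[b]   (P,b)→(P,_,L)
state=P head=2 tape=_cab[a]_   (P,a)→(P,c,L)
state=P head=1 tape=_ca[b]c_   (P,b)→(P,_,L)
state=P head=0 tape=_c[a]_c_   (P,a)→(P,c,L)
state=P head=-1 tape=_[c]c_c_   (P,c)→(Q,b,R)
state=Q head=0 tape=_b[c]_c_   (Q,c)→(P,b,L)
state=P head=-1 tape=_[b]b_c_   (P,b)→(P,_,L)
state=P head=-2 tape=[_]_b_c_   (P,_)→(Q,c,R)
state=Q head=-1 tape=c[_]b_c_   (Q,_)→(P,a,R)
state=P head=0 tape=ca[b]_c_   (P,b)→(P,_,L)
state=P head=-1 tape=c[a]__c_   (P,a)→(P,c,L)
state=P head=-2 tape=[c]c__c_   (P,c)→(Q,b,R)
state=Q head=-1 tape=b[c]__c_
After 24 steps: state Q, head at -1, tape bc__c.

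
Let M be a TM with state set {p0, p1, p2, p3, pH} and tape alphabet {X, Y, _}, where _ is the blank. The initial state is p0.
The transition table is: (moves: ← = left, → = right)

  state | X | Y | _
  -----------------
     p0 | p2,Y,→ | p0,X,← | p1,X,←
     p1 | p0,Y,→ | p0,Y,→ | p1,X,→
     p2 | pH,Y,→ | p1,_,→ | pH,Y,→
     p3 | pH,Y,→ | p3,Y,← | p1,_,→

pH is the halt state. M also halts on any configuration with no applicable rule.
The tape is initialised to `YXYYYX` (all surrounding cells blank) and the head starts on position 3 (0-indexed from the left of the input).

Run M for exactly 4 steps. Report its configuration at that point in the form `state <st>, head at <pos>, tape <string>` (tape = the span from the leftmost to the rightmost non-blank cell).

state pH, head at 3, tape YYYXYX

p0 | YXY[Y]YX   read Y → write X, move ←, go to p0
p0 | YX[Y]XYX   read Y → write X, move ←, go to p0
p0 | Y[X]XXYX   read X → write Y, move →, go to p2
p2 | YY[X]XYX   read X → write Y, move →, go to pH
pH | YYY[X]YX
After 4 steps: state pH, head at 3, tape YYYXYX.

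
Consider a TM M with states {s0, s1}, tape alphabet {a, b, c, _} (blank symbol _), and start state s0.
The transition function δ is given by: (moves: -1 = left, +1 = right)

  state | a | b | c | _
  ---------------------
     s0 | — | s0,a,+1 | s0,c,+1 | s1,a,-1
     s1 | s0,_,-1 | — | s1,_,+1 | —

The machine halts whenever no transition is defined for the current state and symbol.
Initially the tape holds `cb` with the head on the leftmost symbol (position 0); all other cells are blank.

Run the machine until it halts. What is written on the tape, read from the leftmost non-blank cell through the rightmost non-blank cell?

state=s0 head=0 tape=_[c]b_   (s0,c)→(s0,c,+1)
state=s0 head=1 tape=_c[b]_   (s0,b)→(s0,a,+1)
state=s0 head=2 tape=_ca[_]   (s0,_)→(s1,a,-1)
state=s1 head=1 tape=_c[a]a   (s1,a)→(s0,_,-1)
state=s0 head=0 tape=_[c]_a   (s0,c)→(s0,c,+1)
state=s0 head=1 tape=_c[_]a   (s0,_)→(s1,a,-1)
state=s1 head=0 tape=_[c]aa   (s1,c)→(s1,_,+1)
state=s1 head=1 tape=__[a]a   (s1,a)→(s0,_,-1)
state=s0 head=0 tape=_[_]_a   (s0,_)→(s1,a,-1)
state=s1 head=-1 tape=[_]a_a
The non-blank tape span at halt is a_a.

a_a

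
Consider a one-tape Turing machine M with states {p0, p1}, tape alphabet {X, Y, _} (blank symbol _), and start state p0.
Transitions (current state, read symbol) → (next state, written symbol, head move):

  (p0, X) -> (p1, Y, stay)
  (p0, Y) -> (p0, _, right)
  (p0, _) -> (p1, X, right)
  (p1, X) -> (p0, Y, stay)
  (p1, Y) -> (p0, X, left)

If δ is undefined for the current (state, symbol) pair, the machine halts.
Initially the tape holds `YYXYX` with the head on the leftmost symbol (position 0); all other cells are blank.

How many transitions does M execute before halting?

state=p0 head=0 tape=[Y]YXYX__   (p0,Y)→(p0,_,right)
state=p0 head=1 tape=_[Y]XYX__   (p0,Y)→(p0,_,right)
state=p0 head=2 tape=__[X]YX__   (p0,X)→(p1,Y,stay)
state=p1 head=2 tape=__[Y]YX__   (p1,Y)→(p0,X,left)
state=p0 head=1 tape=_[_]XYX__   (p0,_)→(p1,X,right)
state=p1 head=2 tape=_X[X]YX__   (p1,X)→(p0,Y,stay)
state=p0 head=2 tape=_X[Y]YX__   (p0,Y)→(p0,_,right)
state=p0 head=3 tape=_X_[Y]X__   (p0,Y)→(p0,_,right)
state=p0 head=4 tape=_X__[X]__   (p0,X)→(p1,Y,stay)
state=p1 head=4 tape=_X__[Y]__   (p1,Y)→(p0,X,left)
state=p0 head=3 tape=_X_[_]X__   (p0,_)→(p1,X,right)
state=p1 head=4 tape=_X_X[X]__   (p1,X)→(p0,Y,stay)
state=p0 head=4 tape=_X_X[Y]__   (p0,Y)→(p0,_,right)
state=p0 head=5 tape=_X_X_[_]_   (p0,_)→(p1,X,right)
state=p1 head=6 tape=_X_X_X[_]
M halts after 14 transitions.

14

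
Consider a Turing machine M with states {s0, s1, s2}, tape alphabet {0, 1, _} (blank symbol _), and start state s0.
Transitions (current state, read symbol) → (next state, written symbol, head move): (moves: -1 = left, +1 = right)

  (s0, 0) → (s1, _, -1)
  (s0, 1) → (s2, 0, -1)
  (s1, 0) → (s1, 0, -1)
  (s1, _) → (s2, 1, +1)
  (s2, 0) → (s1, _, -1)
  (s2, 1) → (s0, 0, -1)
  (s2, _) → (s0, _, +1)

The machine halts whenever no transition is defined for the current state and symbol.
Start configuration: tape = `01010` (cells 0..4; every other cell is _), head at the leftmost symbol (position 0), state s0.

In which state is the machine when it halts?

state=s0 head=0 tape=_[0]1010_   (s0,0)→(s1,_,-1)
state=s1 head=-1 tape=[_]_1010_   (s1,_)→(s2,1,+1)
state=s2 head=0 tape=1[_]1010_   (s2,_)→(s0,_,+1)
state=s0 head=1 tape=1_[1]010_   (s0,1)→(s2,0,-1)
state=s2 head=0 tape=1[_]0010_   (s2,_)→(s0,_,+1)
state=s0 head=1 tape=1_[0]010_   (s0,0)→(s1,_,-1)
state=s1 head=0 tape=1[_]_010_   (s1,_)→(s2,1,+1)
state=s2 head=1 tape=11[_]010_   (s2,_)→(s0,_,+1)
state=s0 head=2 tape=11_[0]10_   (s0,0)→(s1,_,-1)
state=s1 head=1 tape=11[_]_10_   (s1,_)→(s2,1,+1)
state=s2 head=2 tape=111[_]10_   (s2,_)→(s0,_,+1)
state=s0 head=3 tape=111_[1]0_   (s0,1)→(s2,0,-1)
state=s2 head=2 tape=111[_]00_   (s2,_)→(s0,_,+1)
state=s0 head=3 tape=111_[0]0_   (s0,0)→(s1,_,-1)
state=s1 head=2 tape=111[_]_0_   (s1,_)→(s2,1,+1)
state=s2 head=3 tape=1111[_]0_   (s2,_)→(s0,_,+1)
state=s0 head=4 tape=1111_[0]_   (s0,0)→(s1,_,-1)
state=s1 head=3 tape=1111[_]__   (s1,_)→(s2,1,+1)
state=s2 head=4 tape=11111[_]_   (s2,_)→(s0,_,+1)
state=s0 head=5 tape=11111_[_]
No transition is defined for (s0, _); M halts in state s0.

s0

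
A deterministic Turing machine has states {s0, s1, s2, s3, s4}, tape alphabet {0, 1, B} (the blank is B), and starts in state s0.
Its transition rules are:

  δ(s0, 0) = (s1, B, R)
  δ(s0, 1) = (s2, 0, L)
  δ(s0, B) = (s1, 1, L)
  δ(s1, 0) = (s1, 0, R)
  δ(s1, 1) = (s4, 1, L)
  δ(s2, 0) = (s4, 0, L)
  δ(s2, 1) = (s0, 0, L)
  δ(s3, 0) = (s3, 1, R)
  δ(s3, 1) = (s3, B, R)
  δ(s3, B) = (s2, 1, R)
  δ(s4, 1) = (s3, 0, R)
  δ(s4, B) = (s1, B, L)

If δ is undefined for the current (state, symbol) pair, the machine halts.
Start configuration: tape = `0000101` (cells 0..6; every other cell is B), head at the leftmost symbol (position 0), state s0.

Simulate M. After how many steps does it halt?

s0 | [0]000101   read 0 → write B, move R, go to s1
s1 | B[0]00101   read 0 → write 0, move R, go to s1
s1 | B0[0]0101   read 0 → write 0, move R, go to s1
s1 | B00[0]101   read 0 → write 0, move R, go to s1
s1 | B000[1]01   read 1 → write 1, move L, go to s4
s4 | B00[0]101
M halts after 5 transitions.

5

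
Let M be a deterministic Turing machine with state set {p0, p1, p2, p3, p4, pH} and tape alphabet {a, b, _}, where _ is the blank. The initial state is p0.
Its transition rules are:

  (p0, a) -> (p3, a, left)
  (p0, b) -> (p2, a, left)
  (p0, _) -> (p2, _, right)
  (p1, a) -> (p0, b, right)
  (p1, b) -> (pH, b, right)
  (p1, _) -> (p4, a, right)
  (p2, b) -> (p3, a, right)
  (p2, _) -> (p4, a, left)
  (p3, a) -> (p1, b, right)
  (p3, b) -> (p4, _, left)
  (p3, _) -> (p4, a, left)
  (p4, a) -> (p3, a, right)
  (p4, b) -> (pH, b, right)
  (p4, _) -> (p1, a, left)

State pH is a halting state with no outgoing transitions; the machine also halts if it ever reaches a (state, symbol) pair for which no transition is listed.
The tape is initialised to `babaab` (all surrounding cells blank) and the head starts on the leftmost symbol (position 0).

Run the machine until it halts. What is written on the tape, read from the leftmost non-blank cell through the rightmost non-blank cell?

p0 | ___[b]abaab   read b → write a, move left, go to p2
p2 | __[_]aabaab   read _ → write a, move left, go to p4
p4 | _[_]aaabaab   read _ → write a, move left, go to p1
p1 | [_]aaaabaab   read _ → write a, move right, go to p4
p4 | a[a]aaabaab   read a → write a, move right, go to p3
p3 | aa[a]aabaab   read a → write b, move right, go to p1
p1 | aab[a]abaab   read a → write b, move right, go to p0
p0 | aabb[a]baab   read a → write a, move left, go to p3
p3 | aab[b]abaab   read b → write _, move left, go to p4
p4 | aa[b]_abaab   read b → write b, move right, go to pH
pH | aab[_]abaab
The non-blank tape span at halt is aab_abaab.

aab_abaab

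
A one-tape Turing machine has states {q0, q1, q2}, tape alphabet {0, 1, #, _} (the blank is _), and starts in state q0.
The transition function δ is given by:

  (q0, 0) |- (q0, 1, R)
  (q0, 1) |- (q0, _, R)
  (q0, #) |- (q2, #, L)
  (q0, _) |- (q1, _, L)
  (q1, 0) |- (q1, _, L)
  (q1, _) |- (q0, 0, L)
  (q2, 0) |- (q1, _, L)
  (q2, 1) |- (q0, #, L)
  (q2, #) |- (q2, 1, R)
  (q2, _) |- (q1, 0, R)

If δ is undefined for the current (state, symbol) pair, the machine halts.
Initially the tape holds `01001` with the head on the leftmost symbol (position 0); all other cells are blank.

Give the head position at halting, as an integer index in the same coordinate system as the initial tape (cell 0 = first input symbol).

state=q0 head=0 tape=[0]1001_   (q0,0)→(q0,1,R)
state=q0 head=1 tape=1[1]001_   (q0,1)→(q0,_,R)
state=q0 head=2 tape=1_[0]01_   (q0,0)→(q0,1,R)
state=q0 head=3 tape=1_1[0]1_   (q0,0)→(q0,1,R)
state=q0 head=4 tape=1_11[1]_   (q0,1)→(q0,_,R)
state=q0 head=5 tape=1_11_[_]   (q0,_)→(q1,_,L)
state=q1 head=4 tape=1_11[_]_   (q1,_)→(q0,0,L)
state=q0 head=3 tape=1_1[1]0_   (q0,1)→(q0,_,R)
state=q0 head=4 tape=1_1_[0]_   (q0,0)→(q0,1,R)
state=q0 head=5 tape=1_1_1[_]   (q0,_)→(q1,_,L)
state=q1 head=4 tape=1_1_[1]_
At halt the head is at cell 4.

4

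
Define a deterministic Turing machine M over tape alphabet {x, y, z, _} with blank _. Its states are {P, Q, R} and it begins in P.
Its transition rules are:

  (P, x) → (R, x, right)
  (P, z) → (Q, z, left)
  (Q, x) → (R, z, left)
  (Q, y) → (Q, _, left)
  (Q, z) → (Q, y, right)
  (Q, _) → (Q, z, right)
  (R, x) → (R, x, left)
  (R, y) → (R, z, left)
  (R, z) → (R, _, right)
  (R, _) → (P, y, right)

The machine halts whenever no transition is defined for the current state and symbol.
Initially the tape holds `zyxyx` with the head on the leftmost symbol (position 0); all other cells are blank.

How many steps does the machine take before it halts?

24

P | _[z]yxyx__   read z → write z, move left, go to Q
Q | [_]zyxyx__   read _ → write z, move right, go to Q
Q | z[z]yxyx__   read z → write y, move right, go to Q
Q | zy[y]xyx__   read y → write _, move left, go to Q
Q | z[y]_xyx__   read y → write _, move left, go to Q
Q | [z]__xyx__   read z → write y, move right, go to Q
Q | y[_]_xyx__   read _ → write z, move right, go to Q
Q | yz[_]xyx__   read _ → write z, move right, go to Q
Q | yzz[x]yx__   read x → write z, move left, go to R
R | yz[z]zyx__   read z → write _, move right, go to R
R | yz_[z]yx__   read z → write _, move right, go to R
R | yz__[y]x__   read y → write z, move left, go to R
R | yz_[_]zx__   read _ → write y, move right, go to P
P | yz_y[z]x__   read z → write z, move left, go to Q
Q | yz_[y]zx__   read y → write _, move left, go to Q
Q | yz[_]_zx__   read _ → write z, move right, go to Q
Q | yzz[_]zx__   read _ → write z, move right, go to Q
Q | yzzz[z]x__   read z → write y, move right, go to Q
Q | yzzzy[x]__   read x → write z, move left, go to R
R | yzzz[y]z__   read y → write z, move left, go to R
R | yzz[z]zz__   read z → write _, move right, go to R
R | yzz_[z]z__   read z → write _, move right, go to R
R | yzz__[z]__   read z → write _, move right, go to R
R | yzz___[_]_   read _ → write y, move right, go to P
P | yzz___y[_]
M halts after 24 transitions.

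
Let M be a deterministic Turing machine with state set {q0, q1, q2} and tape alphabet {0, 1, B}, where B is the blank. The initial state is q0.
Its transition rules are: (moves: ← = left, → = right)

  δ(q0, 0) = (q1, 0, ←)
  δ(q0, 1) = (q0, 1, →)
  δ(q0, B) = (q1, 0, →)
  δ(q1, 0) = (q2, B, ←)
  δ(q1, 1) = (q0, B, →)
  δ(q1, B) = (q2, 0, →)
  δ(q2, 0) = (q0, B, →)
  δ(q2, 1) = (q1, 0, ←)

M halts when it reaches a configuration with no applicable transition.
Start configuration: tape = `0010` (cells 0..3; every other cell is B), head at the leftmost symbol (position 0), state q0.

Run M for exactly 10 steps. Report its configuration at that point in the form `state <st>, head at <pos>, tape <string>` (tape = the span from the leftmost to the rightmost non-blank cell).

state q1, head at 2, tape 00BB0

q0 | B[0]010   read 0 → write 0, move ←, go to q1
q1 | [B]0010   read B → write 0, move →, go to q2
q2 | 0[0]010   read 0 → write B, move →, go to q0
q0 | 0B[0]10   read 0 → write 0, move ←, go to q1
q1 | 0[B]010   read B → write 0, move →, go to q2
q2 | 00[0]10   read 0 → write B, move →, go to q0
q0 | 00B[1]0   read 1 → write 1, move →, go to q0
q0 | 00B1[0]   read 0 → write 0, move ←, go to q1
q1 | 00B[1]0   read 1 → write B, move →, go to q0
q0 | 00BB[0]   read 0 → write 0, move ←, go to q1
q1 | 00B[B]0
After 10 steps: state q1, head at 2, tape 00BB0.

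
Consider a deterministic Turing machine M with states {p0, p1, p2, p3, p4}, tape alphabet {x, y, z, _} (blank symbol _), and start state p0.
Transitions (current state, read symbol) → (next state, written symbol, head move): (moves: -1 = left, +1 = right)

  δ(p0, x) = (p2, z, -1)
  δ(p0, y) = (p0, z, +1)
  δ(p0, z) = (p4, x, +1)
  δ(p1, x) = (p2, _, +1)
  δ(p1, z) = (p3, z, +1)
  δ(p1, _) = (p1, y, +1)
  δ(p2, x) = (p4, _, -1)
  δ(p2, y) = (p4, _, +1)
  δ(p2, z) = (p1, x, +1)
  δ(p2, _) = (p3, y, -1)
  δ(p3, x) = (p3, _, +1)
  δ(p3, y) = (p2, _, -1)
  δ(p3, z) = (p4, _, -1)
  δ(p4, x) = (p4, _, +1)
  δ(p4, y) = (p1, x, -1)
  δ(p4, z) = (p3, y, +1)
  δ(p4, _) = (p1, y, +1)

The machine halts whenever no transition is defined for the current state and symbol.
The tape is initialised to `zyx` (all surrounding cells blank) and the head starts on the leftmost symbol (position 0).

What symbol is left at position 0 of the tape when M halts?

y

state=p0 head=0 tape=[z]yx_   (p0,z)→(p4,x,+1)
state=p4 head=1 tape=x[y]x_   (p4,y)→(p1,x,-1)
state=p1 head=0 tape=[x]xx_   (p1,x)→(p2,_,+1)
state=p2 head=1 tape=_[x]x_   (p2,x)→(p4,_,-1)
state=p4 head=0 tape=[_]_x_   (p4,_)→(p1,y,+1)
state=p1 head=1 tape=y[_]x_   (p1,_)→(p1,y,+1)
state=p1 head=2 tape=yy[x]_   (p1,x)→(p2,_,+1)
state=p2 head=3 tape=yy_[_]   (p2,_)→(p3,y,-1)
state=p3 head=2 tape=yy[_]y
Cell 0 holds y when M halts.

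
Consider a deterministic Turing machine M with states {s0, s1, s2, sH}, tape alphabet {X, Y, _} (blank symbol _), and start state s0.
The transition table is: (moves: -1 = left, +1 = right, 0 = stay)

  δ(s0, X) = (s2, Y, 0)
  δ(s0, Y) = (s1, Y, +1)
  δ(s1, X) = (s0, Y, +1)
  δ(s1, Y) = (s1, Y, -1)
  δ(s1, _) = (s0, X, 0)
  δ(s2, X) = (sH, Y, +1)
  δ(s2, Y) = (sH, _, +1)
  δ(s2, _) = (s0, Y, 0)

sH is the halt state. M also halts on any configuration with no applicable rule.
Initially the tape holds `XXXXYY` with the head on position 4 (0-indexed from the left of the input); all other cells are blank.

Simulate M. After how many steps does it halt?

state=s0 head=4 tape=_XXXX[Y]Y   (s0,Y)→(s1,Y,+1)
state=s1 head=5 tape=_XXXXY[Y]   (s1,Y)→(s1,Y,-1)
state=s1 head=4 tape=_XXXX[Y]Y   (s1,Y)→(s1,Y,-1)
state=s1 head=3 tape=_XXX[X]YY   (s1,X)→(s0,Y,+1)
state=s0 head=4 tape=_XXXY[Y]Y   (s0,Y)→(s1,Y,+1)
state=s1 head=5 tape=_XXXYY[Y]   (s1,Y)→(s1,Y,-1)
state=s1 head=4 tape=_XXXY[Y]Y   (s1,Y)→(s1,Y,-1)
state=s1 head=3 tape=_XXX[Y]YY   (s1,Y)→(s1,Y,-1)
state=s1 head=2 tape=_XX[X]YYY   (s1,X)→(s0,Y,+1)
state=s0 head=3 tape=_XXY[Y]YY   (s0,Y)→(s1,Y,+1)
state=s1 head=4 tape=_XXYY[Y]Y   (s1,Y)→(s1,Y,-1)
state=s1 head=3 tape=_XXY[Y]YY   (s1,Y)→(s1,Y,-1)
state=s1 head=2 tape=_XX[Y]YYY   (s1,Y)→(s1,Y,-1)
state=s1 head=1 tape=_X[X]YYYY   (s1,X)→(s0,Y,+1)
state=s0 head=2 tape=_XY[Y]YYY   (s0,Y)→(s1,Y,+1)
state=s1 head=3 tape=_XYY[Y]YY   (s1,Y)→(s1,Y,-1)
state=s1 head=2 tape=_XY[Y]YYY   (s1,Y)→(s1,Y,-1)
state=s1 head=1 tape=_X[Y]YYYY   (s1,Y)→(s1,Y,-1)
state=s1 head=0 tape=_[X]YYYYY   (s1,X)→(s0,Y,+1)
state=s0 head=1 tape=_Y[Y]YYYY   (s0,Y)→(s1,Y,+1)
state=s1 head=2 tape=_YY[Y]YYY   (s1,Y)→(s1,Y,-1)
state=s1 head=1 tape=_Y[Y]YYYY   (s1,Y)→(s1,Y,-1)
state=s1 head=0 tape=_[Y]YYYYY   (s1,Y)→(s1,Y,-1)
state=s1 head=-1 tape=[_]YYYYYY   (s1,_)→(s0,X,0)
state=s0 head=-1 tape=[X]YYYYYY   (s0,X)→(s2,Y,0)
state=s2 head=-1 tape=[Y]YYYYYY   (s2,Y)→(sH,_,+1)
state=sH head=0 tape=_[Y]YYYYY
M halts after 26 transitions.

26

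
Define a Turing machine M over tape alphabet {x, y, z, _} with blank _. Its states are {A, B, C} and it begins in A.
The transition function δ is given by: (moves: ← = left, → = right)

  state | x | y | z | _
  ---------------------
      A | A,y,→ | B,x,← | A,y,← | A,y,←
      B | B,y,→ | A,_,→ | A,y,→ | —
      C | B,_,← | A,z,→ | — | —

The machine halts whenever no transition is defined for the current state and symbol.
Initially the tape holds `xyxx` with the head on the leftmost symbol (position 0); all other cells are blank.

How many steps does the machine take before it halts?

15

A | [x]yxx__   read x → write y, move →, go to A
A | y[y]xx__   read y → write x, move ←, go to B
B | [y]xxx__   read y → write _, move →, go to A
A | _[x]xx__   read x → write y, move →, go to A
A | _y[x]x__   read x → write y, move →, go to A
A | _yy[x]__   read x → write y, move →, go to A
A | _yyy[_]_   read _ → write y, move ←, go to A
A | _yy[y]y_   read y → write x, move ←, go to B
B | _y[y]xy_   read y → write _, move →, go to A
A | _y_[x]y_   read x → write y, move →, go to A
A | _y_y[y]_   read y → write x, move ←, go to B
B | _y_[y]x_   read y → write _, move →, go to A
A | _y__[x]_   read x → write y, move →, go to A
A | _y__y[_]   read _ → write y, move ←, go to A
A | _y__[y]y   read y → write x, move ←, go to B
B | _y_[_]xy
M halts after 15 transitions.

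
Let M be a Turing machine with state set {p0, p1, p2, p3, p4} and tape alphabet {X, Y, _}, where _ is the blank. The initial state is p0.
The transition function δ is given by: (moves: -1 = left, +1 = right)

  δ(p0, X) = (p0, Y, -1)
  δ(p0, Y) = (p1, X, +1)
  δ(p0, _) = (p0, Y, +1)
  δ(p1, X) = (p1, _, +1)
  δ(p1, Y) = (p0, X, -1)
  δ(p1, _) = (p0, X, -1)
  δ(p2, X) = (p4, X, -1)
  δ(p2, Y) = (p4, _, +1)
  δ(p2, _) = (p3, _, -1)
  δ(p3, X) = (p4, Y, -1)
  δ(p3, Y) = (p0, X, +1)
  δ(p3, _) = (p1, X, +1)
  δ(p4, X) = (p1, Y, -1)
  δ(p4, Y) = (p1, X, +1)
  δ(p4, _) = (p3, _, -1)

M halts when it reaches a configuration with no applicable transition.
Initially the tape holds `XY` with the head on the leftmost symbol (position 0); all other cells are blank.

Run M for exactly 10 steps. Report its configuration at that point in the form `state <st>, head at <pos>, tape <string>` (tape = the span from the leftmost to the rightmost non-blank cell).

state p1, head at 0, tape YXXX

state=p0 head=0 tape=__[X]Y   (p0,X)→(p0,Y,-1)
state=p0 head=-1 tape=_[_]YY   (p0,_)→(p0,Y,+1)
state=p0 head=0 tape=_Y[Y]Y   (p0,Y)→(p1,X,+1)
state=p1 head=1 tape=_YX[Y]   (p1,Y)→(p0,X,-1)
state=p0 head=0 tape=_Y[X]X   (p0,X)→(p0,Y,-1)
state=p0 head=-1 tape=_[Y]YX   (p0,Y)→(p1,X,+1)
state=p1 head=0 tape=_X[Y]X   (p1,Y)→(p0,X,-1)
state=p0 head=-1 tape=_[X]XX   (p0,X)→(p0,Y,-1)
state=p0 head=-2 tape=[_]YXX   (p0,_)→(p0,Y,+1)
state=p0 head=-1 tape=Y[Y]XX   (p0,Y)→(p1,X,+1)
state=p1 head=0 tape=YX[X]X
After 10 steps: state p1, head at 0, tape YXXX.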